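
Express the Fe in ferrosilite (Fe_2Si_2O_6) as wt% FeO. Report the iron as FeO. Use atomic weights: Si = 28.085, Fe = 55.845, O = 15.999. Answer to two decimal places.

Formula mass = 263.854 g/mol.
2 Fe → 2.0000 mol FeO per formula unit; M(FeO) = 71.844, so FeO mass = 143.688 g.
143.688/263.854 × 100 = 54.46 wt%.

54.46 wt%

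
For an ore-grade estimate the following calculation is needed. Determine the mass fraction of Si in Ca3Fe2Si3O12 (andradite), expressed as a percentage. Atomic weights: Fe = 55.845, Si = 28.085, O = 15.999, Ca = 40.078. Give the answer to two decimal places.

16.58 weight percent

Molar mass of Ca3Fe2Si3O12: 3*40.078 + 2*55.845 + 3*28.085 + 12*15.999 = 508.167 g/mol.
Mass of Si per formula unit: 3 × 28.085 = 84.255 g.
Weight fraction Si = 84.255 / 508.167 = 0.1658.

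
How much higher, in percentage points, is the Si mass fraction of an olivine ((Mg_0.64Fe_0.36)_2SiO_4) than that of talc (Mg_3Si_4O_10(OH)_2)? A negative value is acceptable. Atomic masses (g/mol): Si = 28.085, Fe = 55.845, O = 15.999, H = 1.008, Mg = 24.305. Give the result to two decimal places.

-12.43 percentage points

First mineral: 28.085 g Si in 163.400 g formula = 17.19 wt% Si.
Second mineral: 112.340 g Si in 379.259 g formula = 29.62 wt% Si.
17.19% − 29.62% gives a difference of -12.43 percentage points.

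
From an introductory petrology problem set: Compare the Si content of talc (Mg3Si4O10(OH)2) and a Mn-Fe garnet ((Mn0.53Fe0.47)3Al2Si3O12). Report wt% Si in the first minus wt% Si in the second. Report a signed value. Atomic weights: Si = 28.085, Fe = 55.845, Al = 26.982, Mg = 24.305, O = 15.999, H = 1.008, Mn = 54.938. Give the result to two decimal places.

12.64 percentage points

First mineral: 112.340 g Si in 379.259 g formula = 29.62 wt% Si.
Second mineral: 84.255 g Si in 496.300 g formula = 16.98 wt% Si.
29.62% − 16.98% gives a difference of 12.64 percentage points.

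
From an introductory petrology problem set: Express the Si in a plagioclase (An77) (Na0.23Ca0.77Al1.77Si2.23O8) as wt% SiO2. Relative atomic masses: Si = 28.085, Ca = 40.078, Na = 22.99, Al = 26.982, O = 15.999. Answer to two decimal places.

M(Na0.23Ca0.77Al1.77Si2.23O8) = 274.527 g/mol; M(SiO2) = 60.083 g/mol.
Moles SiO2 per formula unit = 2.23 Si ÷ 1 = 2.2300.
SiO2 fraction = (2.2300 × 60.083) / 274.527 = 133.985/274.527 = 0.4881.

48.81 wt%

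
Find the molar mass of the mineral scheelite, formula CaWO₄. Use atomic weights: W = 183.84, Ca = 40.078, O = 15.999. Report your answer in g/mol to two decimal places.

The formula mass is the sum 1×40.078 + 1×183.84 + 4×15.999.

287.91 g/mol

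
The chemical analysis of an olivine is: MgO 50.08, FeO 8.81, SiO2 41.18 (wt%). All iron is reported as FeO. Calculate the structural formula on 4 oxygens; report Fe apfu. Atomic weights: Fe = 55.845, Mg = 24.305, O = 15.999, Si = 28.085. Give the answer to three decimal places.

MgO: 50.08/40.304 = 1.24256 mol → 1.24256 mol Mg, 1.24256 mol O.
FeO: 8.81/71.844 = 0.12263 mol → 0.12263 mol Fe, 0.12263 mol O.
SiO2: 41.18/60.083 = 0.68539 mol → 0.68539 mol Si, 1.37078 mol O.
Total oxygen = 2.73597 mol. Normalization factor = 4/2.73597 = 1.46200.
Fe per 4 O = 0.12263 × 1.46200 = 0.179.

0.179 Fe apfu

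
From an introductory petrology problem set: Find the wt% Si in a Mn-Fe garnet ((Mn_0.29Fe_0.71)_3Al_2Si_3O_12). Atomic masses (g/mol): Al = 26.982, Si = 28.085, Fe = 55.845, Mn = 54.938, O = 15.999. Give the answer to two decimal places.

M((Mn_0.29Fe_0.71)_3Al_2Si_3O_12) = 496.953 g/mol.
Si contributes 3 × 28.085 = 84.255 g per mole.
84.255/496.953 = 0.1695 → 16.95%.

16.95 weight percent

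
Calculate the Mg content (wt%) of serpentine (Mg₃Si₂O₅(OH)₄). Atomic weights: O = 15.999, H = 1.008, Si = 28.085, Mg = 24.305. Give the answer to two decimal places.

M(Mg₃Si₂O₅(OH)₄) = 277.108 g/mol.
Mg contributes 3 × 24.305 = 72.915 g per mole.
72.915/277.108 = 0.2631 → 26.31%.

26.31 wt%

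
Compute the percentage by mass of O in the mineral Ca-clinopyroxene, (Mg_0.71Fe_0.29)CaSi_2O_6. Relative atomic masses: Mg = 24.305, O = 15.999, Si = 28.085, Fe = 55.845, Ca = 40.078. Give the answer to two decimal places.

42.53 wt%

Formula mass = 0.71×24.305 + 0.29×55.845 + 1×40.078 + 2×28.085 + 6×15.999 = 225.694 g/mol, of which 95.994 g is O.
So O makes up 95.994/225.694 = 0.4253 of the mass, i.e. 42.53%.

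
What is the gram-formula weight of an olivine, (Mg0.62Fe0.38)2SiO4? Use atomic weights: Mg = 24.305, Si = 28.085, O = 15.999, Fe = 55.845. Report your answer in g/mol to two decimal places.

164.66 g/mol

M = 1.24*24.305 + 0.76*55.845 + 1*28.085 + 4*15.999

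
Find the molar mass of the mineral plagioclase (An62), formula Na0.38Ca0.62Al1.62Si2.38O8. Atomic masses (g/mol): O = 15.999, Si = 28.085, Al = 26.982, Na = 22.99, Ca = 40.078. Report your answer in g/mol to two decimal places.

272.13 g/mol

M = 0.38×22.99 + 0.62×40.078 + 1.62×26.982 + 2.38×28.085 + 8×15.999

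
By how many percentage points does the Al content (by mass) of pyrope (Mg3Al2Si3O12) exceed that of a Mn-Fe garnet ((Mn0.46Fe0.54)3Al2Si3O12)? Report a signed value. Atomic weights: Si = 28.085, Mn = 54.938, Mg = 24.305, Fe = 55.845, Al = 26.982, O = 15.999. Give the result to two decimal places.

2.52 percentage points

First mineral: 53.964 g Al in 403.122 g formula = 13.39 wt% Al.
Second mineral: 53.964 g Al in 496.490 g formula = 10.87 wt% Al.
13.39% − 10.87% gives a difference of 2.52 percentage points.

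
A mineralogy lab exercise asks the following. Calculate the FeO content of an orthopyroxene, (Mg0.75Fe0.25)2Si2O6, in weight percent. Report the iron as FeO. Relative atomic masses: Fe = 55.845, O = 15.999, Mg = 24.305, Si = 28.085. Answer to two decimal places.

Formula mass = 216.544 g/mol.
0.50 Fe → 0.5000 mol FeO per formula unit; M(FeO) = 71.844, so FeO mass = 35.922 g.
35.922/216.544 × 100 = 16.59 wt%.

16.59 wt%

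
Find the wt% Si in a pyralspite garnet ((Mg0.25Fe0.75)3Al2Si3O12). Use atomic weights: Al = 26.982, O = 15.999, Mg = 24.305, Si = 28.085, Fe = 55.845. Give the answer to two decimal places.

M((Mg0.25Fe0.75)3Al2Si3O12) = 474.087 g/mol.
Si contributes 3 × 28.085 = 84.255 g per mole.
84.255/474.087 = 0.1777 → 17.77%.

17.77 weight percent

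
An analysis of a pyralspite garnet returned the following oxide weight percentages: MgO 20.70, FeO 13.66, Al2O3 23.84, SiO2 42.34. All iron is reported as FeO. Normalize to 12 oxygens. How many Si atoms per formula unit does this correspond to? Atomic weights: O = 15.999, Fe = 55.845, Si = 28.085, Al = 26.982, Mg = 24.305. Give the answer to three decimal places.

MgO (M=40.304): mol = 0.51360; Mg = 0.51360, O = 0.51360.
FeO (M=71.844): mol = 0.19013; Fe = 0.19013, O = 0.19013.
Al2O3 (M=101.961): mol = 0.23381; Al = 0.46762, O = 0.70143.
SiO2 (M=60.083): mol = 0.70469; Si = 0.70469, O = 1.40938.
ΣO = 2.81454; factor = 12/ΣO = 4.26357.
Si apfu = 0.70469 × 4.26357 = 3.004.

3.004 Si apfu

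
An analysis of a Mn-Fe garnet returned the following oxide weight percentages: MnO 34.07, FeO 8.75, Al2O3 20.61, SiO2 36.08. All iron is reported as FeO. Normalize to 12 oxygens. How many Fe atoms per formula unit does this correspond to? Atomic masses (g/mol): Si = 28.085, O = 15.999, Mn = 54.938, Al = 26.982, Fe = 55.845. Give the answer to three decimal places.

0.607 Fe apfu

34.07 wt% MnO ÷ 70.937 g/mol = 0.48029 mol, giving 0.48029 Mn and 0.48029 O.
8.75 wt% FeO ÷ 71.844 g/mol = 0.12179 mol, giving 0.12179 Fe and 0.12179 O.
20.61 wt% Al2O3 ÷ 101.961 g/mol = 0.20214 mol, giving 0.40428 Al and 0.60642 O.
36.08 wt% SiO2 ÷ 60.083 g/mol = 0.60050 mol, giving 0.60050 Si and 1.20100 O.
Oxygen sums to 2.40950; scaling by 12/2.40950 = 4.98029 puts the formula on 12 O.
Fe: 0.12179 × 4.98029 = 0.607 atoms per formula unit.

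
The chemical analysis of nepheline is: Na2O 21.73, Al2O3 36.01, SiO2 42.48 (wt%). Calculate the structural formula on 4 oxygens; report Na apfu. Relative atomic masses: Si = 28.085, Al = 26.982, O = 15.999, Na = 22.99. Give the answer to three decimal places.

21.73 wt% Na2O ÷ 61.979 g/mol = 0.35060 mol, giving 0.70120 Na and 0.35060 O.
36.01 wt% Al2O3 ÷ 101.961 g/mol = 0.35317 mol, giving 0.70634 Al and 1.05951 O.
42.48 wt% SiO2 ÷ 60.083 g/mol = 0.70702 mol, giving 0.70702 Si and 1.41404 O.
Oxygen sums to 2.82415; scaling by 4/2.82415 = 1.41636 puts the formula on 4 O.
Na: 0.70120 × 1.41636 = 0.993 atoms per formula unit.

0.993 Na apfu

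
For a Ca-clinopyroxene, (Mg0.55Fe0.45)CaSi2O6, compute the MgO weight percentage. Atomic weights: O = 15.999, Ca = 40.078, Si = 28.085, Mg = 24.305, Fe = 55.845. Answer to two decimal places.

Formula mass = 230.740 g/mol.
0.55 Mg → 0.5500 mol MgO per formula unit; M(MgO) = 40.304, so MgO mass = 22.167 g.
22.167/230.740 × 100 = 9.61 wt%.

9.61 wt%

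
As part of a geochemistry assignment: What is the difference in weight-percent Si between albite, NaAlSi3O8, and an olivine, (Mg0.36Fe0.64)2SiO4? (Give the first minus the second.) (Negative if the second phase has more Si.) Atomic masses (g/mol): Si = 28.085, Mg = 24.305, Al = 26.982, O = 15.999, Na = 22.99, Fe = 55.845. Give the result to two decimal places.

16.62 percentage points

M(NaAlSi3O8) = 262.219 g/mol, so wt% Si = 84.255/262.219 × 100 = 32.13%.
M((Mg0.36Fe0.64)2SiO4) = 181.062 g/mol, so wt% Si = 28.085/181.062 × 100 = 15.51%.
32.13 − 15.51 = 16.62 pp.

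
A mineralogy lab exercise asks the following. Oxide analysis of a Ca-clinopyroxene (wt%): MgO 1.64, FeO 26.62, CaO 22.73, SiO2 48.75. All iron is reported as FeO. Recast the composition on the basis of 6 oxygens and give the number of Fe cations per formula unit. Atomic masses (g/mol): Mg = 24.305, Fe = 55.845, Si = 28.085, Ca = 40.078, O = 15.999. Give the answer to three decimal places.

MgO (M=40.304): mol = 0.04069; Mg = 0.04069, O = 0.04069.
FeO (M=71.844): mol = 0.37053; Fe = 0.37053, O = 0.37053.
CaO (M=56.077): mol = 0.40534; Ca = 0.40534, O = 0.40534.
SiO2 (M=60.083): mol = 0.81138; Si = 0.81138, O = 1.62276.
ΣO = 2.43932; factor = 6/ΣO = 2.45970.
Fe apfu = 0.37053 × 2.45970 = 0.911.

0.911 Fe apfu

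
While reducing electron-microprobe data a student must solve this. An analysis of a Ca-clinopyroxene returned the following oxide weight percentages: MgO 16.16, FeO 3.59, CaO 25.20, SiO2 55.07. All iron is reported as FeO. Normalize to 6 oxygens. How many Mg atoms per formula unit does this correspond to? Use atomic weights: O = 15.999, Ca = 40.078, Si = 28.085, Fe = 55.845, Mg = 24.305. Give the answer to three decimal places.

0.880 Mg apfu

MgO: 16.16/40.304 = 0.40095 mol → 0.40095 mol Mg, 0.40095 mol O.
FeO: 3.59/71.844 = 0.04997 mol → 0.04997 mol Fe, 0.04997 mol O.
CaO: 25.20/56.077 = 0.44938 mol → 0.44938 mol Ca, 0.44938 mol O.
SiO2: 55.07/60.083 = 0.91657 mol → 0.91657 mol Si, 1.83314 mol O.
Total oxygen = 2.73344 mol. Normalization factor = 6/2.73344 = 2.19504.
Mg per 6 O = 0.40095 × 2.19504 = 0.880.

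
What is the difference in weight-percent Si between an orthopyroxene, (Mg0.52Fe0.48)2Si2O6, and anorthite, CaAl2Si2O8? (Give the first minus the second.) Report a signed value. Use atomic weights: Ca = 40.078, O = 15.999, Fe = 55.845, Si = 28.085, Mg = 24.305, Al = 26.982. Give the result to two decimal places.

4.12 percentage points

First mineral: 56.170 g Si in 231.052 g formula = 24.31 wt% Si.
Second mineral: 56.170 g Si in 278.204 g formula = 20.19 wt% Si.
24.31% − 20.19% gives a difference of 4.12 percentage points.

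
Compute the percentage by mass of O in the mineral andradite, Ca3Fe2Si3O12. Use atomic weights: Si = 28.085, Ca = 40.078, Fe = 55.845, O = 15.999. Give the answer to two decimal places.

M(Ca3Fe2Si3O12) = 508.167 g/mol.
O contributes 12 × 15.999 = 191.988 g per mole.
191.988/508.167 = 0.3778 → 37.78%.

37.78 weight percent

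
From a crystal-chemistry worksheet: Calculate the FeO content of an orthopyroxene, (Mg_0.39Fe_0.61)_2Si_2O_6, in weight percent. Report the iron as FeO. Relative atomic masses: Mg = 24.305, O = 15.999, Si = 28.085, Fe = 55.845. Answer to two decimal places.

Formula mass = 239.253 g/mol.
1.22 Fe → 1.2200 mol FeO per formula unit; M(FeO) = 71.844, so FeO mass = 87.650 g.
87.650/239.253 × 100 = 36.63 wt%.

36.63 wt%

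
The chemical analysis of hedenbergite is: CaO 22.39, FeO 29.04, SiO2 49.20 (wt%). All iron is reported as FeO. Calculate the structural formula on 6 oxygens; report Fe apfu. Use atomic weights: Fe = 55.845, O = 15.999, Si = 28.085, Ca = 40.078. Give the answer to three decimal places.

0.993 Fe apfu

CaO: 22.39/56.077 = 0.39927 mol → 0.39927 mol Ca, 0.39927 mol O.
FeO: 29.04/71.844 = 0.40421 mol → 0.40421 mol Fe, 0.40421 mol O.
SiO2: 49.20/60.083 = 0.81887 mol → 0.81887 mol Si, 1.63774 mol O.
Total oxygen = 2.44122 mol. Normalization factor = 6/2.44122 = 2.45779.
Fe per 6 O = 0.40421 × 2.45779 = 0.993.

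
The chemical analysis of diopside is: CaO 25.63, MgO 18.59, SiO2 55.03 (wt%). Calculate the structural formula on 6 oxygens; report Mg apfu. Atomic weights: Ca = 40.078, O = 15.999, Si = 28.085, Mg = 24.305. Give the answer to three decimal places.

1.006 Mg apfu

25.63 wt% CaO ÷ 56.077 g/mol = 0.45705 mol, giving 0.45705 Ca and 0.45705 O.
18.59 wt% MgO ÷ 40.304 g/mol = 0.46124 mol, giving 0.46124 Mg and 0.46124 O.
55.03 wt% SiO2 ÷ 60.083 g/mol = 0.91590 mol, giving 0.91590 Si and 1.83180 O.
Oxygen sums to 2.75009; scaling by 6/2.75009 = 2.18175 puts the formula on 6 O.
Mg: 0.46124 × 2.18175 = 1.006 atoms per formula unit.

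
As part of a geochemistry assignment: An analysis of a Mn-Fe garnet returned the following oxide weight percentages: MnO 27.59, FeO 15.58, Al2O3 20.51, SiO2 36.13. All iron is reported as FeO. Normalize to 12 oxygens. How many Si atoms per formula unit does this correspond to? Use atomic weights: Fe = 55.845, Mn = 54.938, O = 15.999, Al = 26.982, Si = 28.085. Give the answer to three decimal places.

2.992 Si apfu

MnO (M=70.937): mol = 0.38894; Mn = 0.38894, O = 0.38894.
FeO (M=71.844): mol = 0.21686; Fe = 0.21686, O = 0.21686.
Al2O3 (M=101.961): mol = 0.20116; Al = 0.40232, O = 0.60348.
SiO2 (M=60.083): mol = 0.60133; Si = 0.60133, O = 1.20266.
ΣO = 2.41194; factor = 12/ΣO = 4.97525.
Si apfu = 0.60133 × 4.97525 = 2.992.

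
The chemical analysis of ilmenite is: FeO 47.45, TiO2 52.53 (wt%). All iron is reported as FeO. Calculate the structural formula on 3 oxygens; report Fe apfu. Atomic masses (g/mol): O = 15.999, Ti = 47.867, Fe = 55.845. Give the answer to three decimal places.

1.003 Fe apfu

FeO (M=71.844): mol = 0.66046; Fe = 0.66046, O = 0.66046.
TiO2 (M=79.865): mol = 0.65773; Ti = 0.65773, O = 1.31546.
ΣO = 1.97592; factor = 3/ΣO = 1.51828.
Fe apfu = 0.66046 × 1.51828 = 1.003.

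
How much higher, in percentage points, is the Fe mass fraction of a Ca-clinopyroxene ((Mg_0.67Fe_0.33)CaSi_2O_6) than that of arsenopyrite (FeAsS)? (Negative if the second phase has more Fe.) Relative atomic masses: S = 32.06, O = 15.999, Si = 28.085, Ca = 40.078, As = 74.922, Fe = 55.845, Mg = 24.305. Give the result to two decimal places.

Fe in (Mg_0.67Fe_0.33)CaSi_2O_6: molar mass 226.955 g/mol; 0.33×55.845 = 18.429 g → 8.12 wt%.
Fe in FeAsS: molar mass 162.827 g/mol; 1×55.845 = 55.845 g → 34.30 wt%.
Difference = 8.12 − 34.30 = -26.18 percentage points.

-26.18 percentage points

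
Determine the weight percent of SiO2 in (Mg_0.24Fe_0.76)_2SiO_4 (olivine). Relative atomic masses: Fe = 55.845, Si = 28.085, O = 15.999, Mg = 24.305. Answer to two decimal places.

31.85 wt%

Formula mass = 188.632 g/mol.
1 Si → 1.0000 mol SiO2 per formula unit; M(SiO2) = 60.083, so SiO2 mass = 60.083 g.
60.083/188.632 × 100 = 31.85 wt%.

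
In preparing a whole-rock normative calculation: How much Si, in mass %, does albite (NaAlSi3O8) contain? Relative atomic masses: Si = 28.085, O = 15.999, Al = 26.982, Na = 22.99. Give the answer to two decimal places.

32.13 mass %

Molar mass of NaAlSi3O8: 1·22.99 + 1·26.982 + 3·28.085 + 8·15.999 = 262.219 g/mol.
Mass of Si per formula unit: 3 × 28.085 = 84.255 g.
Weight fraction Si = 84.255 / 262.219 = 0.3213.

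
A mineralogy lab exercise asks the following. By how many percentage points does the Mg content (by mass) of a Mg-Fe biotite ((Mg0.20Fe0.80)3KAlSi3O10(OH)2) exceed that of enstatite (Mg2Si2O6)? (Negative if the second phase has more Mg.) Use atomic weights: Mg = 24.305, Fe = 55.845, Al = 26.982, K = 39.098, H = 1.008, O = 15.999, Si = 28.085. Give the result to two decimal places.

-21.25 percentage points

First mineral: 14.583 g Mg in 492.950 g formula = 2.96 wt% Mg.
Second mineral: 48.610 g Mg in 200.774 g formula = 24.21 wt% Mg.
2.96% − 24.21% gives a difference of -21.25 percentage points.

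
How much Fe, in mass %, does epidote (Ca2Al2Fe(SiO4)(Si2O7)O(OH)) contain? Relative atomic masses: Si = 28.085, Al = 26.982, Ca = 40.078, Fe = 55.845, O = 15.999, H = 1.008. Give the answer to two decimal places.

11.56 mass %

M(Ca2Al2Fe(SiO4)(Si2O7)O(OH)) = 483.215 g/mol.
Fe contributes 1 × 55.845 = 55.845 g per mole.
55.845/483.215 = 0.1156 → 11.56%.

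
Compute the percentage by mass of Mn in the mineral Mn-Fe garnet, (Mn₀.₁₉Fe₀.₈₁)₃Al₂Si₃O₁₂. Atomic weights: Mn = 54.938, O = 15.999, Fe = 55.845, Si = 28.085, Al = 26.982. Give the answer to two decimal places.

6.30 wt%

Molar mass of (Mn₀.₁₉Fe₀.₈₁)₃Al₂Si₃O₁₂: 0.57·54.938 + 2.43·55.845 + 2·26.982 + 3·28.085 + 12·15.999 = 497.225 g/mol.
Mass of Mn per formula unit: 0.57 × 54.938 = 31.315 g.
Weight fraction Mn = 31.315 / 497.225 = 0.0630.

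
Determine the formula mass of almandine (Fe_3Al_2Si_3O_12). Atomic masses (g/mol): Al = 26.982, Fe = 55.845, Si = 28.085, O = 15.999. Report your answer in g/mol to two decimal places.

497.74 g/mol

The formula mass is the sum 3*55.845 + 2*26.982 + 3*28.085 + 12*15.999.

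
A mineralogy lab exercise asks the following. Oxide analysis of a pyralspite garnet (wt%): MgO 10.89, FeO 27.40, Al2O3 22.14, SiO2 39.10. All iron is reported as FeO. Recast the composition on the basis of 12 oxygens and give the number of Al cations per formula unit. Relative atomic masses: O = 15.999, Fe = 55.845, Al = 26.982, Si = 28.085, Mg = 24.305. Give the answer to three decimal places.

MgO (M=40.304): mol = 0.27020; Mg = 0.27020, O = 0.27020.
FeO (M=71.844): mol = 0.38138; Fe = 0.38138, O = 0.38138.
Al2O3 (M=101.961): mol = 0.21714; Al = 0.43428, O = 0.65142.
SiO2 (M=60.083): mol = 0.65077; Si = 0.65077, O = 1.30154.
ΣO = 2.60454; factor = 12/ΣO = 4.60734.
Al apfu = 0.43428 × 4.60734 = 2.001.

2.001 Al apfu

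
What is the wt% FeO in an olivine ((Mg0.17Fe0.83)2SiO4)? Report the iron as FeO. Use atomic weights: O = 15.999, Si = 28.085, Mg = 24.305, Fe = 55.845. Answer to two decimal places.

61.78 wt%

Molar mass of (Mg0.17Fe0.83)2SiO4 = 0.34×24.305 + 1.66×55.845 + 1×28.085 + 4×15.999 = 193.047 g/mol.
Each formula unit contains 1.66 Fe, equivalent to 1.66/1 = 1.6600 mol FeO.
M(FeO) = 1×55.845 + 1×15.999 = 71.844 g/mol.
Mass of FeO per formula unit = 1.6600 × 71.844 = 119.261 g.
FeO wt% = 119.261 / 193.047 × 100 = 61.78%.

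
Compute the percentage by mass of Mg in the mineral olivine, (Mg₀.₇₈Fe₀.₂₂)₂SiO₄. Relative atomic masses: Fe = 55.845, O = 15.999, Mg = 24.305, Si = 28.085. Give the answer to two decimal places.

24.53 weight percent

Molar mass of (Mg₀.₇₈Fe₀.₂₂)₂SiO₄: 1.56*24.305 + 0.44*55.845 + 1*28.085 + 4*15.999 = 154.569 g/mol.
Mass of Mg per formula unit: 1.56 × 24.305 = 37.916 g.
Weight fraction Mg = 37.916 / 154.569 = 0.2453.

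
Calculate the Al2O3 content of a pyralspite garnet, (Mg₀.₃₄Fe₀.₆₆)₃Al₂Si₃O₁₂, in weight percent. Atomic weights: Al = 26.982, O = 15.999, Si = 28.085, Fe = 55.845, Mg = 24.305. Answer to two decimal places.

21.90 wt%

Formula mass = 465.571 g/mol.
2 Al → 1.0000 mol Al2O3 per formula unit; M(Al2O3) = 101.961, so Al2O3 mass = 101.961 g.
101.961/465.571 × 100 = 21.90 wt%.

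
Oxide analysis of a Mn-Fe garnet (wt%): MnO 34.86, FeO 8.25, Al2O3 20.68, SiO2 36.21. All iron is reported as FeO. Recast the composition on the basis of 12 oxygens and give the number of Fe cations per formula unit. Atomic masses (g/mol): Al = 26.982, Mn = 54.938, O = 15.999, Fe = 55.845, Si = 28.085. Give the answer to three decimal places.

0.569 Fe apfu

MnO: 34.86/70.937 = 0.49142 mol → 0.49142 mol Mn, 0.49142 mol O.
FeO: 8.25/71.844 = 0.11483 mol → 0.11483 mol Fe, 0.11483 mol O.
Al2O3: 20.68/101.961 = 0.20282 mol → 0.40564 mol Al, 0.60846 mol O.
SiO2: 36.21/60.083 = 0.60267 mol → 0.60267 mol Si, 1.20534 mol O.
Total oxygen = 2.42005 mol. Normalization factor = 12/2.42005 = 4.95858.
Fe per 12 O = 0.11483 × 4.95858 = 0.569.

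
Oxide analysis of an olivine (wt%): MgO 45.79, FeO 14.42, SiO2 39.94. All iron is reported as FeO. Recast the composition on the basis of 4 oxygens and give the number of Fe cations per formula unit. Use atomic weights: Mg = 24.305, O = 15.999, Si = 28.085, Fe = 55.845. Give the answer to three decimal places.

0.301 Fe apfu

45.79 wt% MgO ÷ 40.304 g/mol = 1.13612 mol, giving 1.13612 Mg and 1.13612 O.
14.42 wt% FeO ÷ 71.844 g/mol = 0.20071 mol, giving 0.20071 Fe and 0.20071 O.
39.94 wt% SiO2 ÷ 60.083 g/mol = 0.66475 mol, giving 0.66475 Si and 1.32950 O.
Oxygen sums to 2.66633; scaling by 4/2.66633 = 1.50019 puts the formula on 4 O.
Fe: 0.20071 × 1.50019 = 0.301 atoms per formula unit.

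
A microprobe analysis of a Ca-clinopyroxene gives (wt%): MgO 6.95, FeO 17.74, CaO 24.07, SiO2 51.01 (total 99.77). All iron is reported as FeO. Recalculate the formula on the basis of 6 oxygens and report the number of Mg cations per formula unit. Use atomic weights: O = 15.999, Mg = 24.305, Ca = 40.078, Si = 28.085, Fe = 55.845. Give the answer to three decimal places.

MgO (M=40.304): mol = 0.17244; Mg = 0.17244, O = 0.17244.
FeO (M=71.844): mol = 0.24692; Fe = 0.24692, O = 0.24692.
CaO (M=56.077): mol = 0.42923; Ca = 0.42923, O = 0.42923.
SiO2 (M=60.083): mol = 0.84899; Si = 0.84899, O = 1.69798.
ΣO = 2.54657; factor = 6/ΣO = 2.35611.
Mg apfu = 0.17244 × 2.35611 = 0.406.

0.406 Mg apfu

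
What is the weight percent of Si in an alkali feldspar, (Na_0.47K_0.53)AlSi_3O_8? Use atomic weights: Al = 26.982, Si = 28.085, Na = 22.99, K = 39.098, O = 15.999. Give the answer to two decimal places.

31.12 wt%

Molar mass of (Na_0.47K_0.53)AlSi_3O_8: 0.47*22.99 + 0.53*39.098 + 1*26.982 + 3*28.085 + 8*15.999 = 270.756 g/mol.
Mass of Si per formula unit: 3 × 28.085 = 84.255 g.
Weight fraction Si = 84.255 / 270.756 = 0.3112.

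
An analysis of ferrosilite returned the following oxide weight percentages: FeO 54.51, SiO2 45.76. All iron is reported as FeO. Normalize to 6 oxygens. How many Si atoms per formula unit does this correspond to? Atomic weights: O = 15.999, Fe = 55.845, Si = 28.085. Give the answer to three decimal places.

FeO: 54.51/71.844 = 0.75873 mol → 0.75873 mol Fe, 0.75873 mol O.
SiO2: 45.76/60.083 = 0.76161 mol → 0.76161 mol Si, 1.52322 mol O.
Total oxygen = 2.28195 mol. Normalization factor = 6/2.28195 = 2.62933.
Si per 6 O = 0.76161 × 2.62933 = 2.003.

2.003 Si apfu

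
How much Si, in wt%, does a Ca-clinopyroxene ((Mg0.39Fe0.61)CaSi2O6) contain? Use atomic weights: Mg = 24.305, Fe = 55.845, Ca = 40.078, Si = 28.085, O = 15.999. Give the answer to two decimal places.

M((Mg0.39Fe0.61)CaSi2O6) = 235.786 g/mol.
Si contributes 2 × 28.085 = 56.170 g per mole.
56.170/235.786 = 0.2382 → 23.82%.

23.82 wt%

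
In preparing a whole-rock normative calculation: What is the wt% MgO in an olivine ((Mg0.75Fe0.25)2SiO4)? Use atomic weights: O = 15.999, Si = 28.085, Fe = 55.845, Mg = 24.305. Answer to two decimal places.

38.64 wt%

M((Mg0.75Fe0.25)2SiO4) = 156.461 g/mol; M(MgO) = 40.304 g/mol.
Moles MgO per formula unit = 1.50 Mg ÷ 1 = 1.5000.
MgO fraction = (1.5000 × 40.304) / 156.461 = 60.456/156.461 = 0.3864.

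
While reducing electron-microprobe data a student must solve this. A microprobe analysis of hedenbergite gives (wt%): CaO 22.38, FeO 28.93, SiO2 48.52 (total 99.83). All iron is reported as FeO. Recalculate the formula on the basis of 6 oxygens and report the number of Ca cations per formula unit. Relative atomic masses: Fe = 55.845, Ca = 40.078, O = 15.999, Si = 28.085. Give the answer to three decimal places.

22.38 wt% CaO ÷ 56.077 g/mol = 0.39909 mol, giving 0.39909 Ca and 0.39909 O.
28.93 wt% FeO ÷ 71.844 g/mol = 0.40268 mol, giving 0.40268 Fe and 0.40268 O.
48.52 wt% SiO2 ÷ 60.083 g/mol = 0.80755 mol, giving 0.80755 Si and 1.61510 O.
Oxygen sums to 2.41687; scaling by 6/2.41687 = 2.48255 puts the formula on 6 O.
Ca: 0.39909 × 2.48255 = 0.991 atoms per formula unit.

0.991 Ca apfu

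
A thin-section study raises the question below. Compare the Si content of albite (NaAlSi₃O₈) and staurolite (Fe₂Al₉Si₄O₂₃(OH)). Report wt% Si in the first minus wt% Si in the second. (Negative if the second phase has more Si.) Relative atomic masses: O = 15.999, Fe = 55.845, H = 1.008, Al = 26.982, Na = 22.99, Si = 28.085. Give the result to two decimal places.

18.94 percentage points

M(NaAlSi₃O₈) = 262.219 g/mol, so wt% Si = 84.255/262.219 × 100 = 32.13%.
M(Fe₂Al₉Si₄O₂₃(OH)) = 851.852 g/mol, so wt% Si = 112.340/851.852 × 100 = 13.19%.
32.13 − 13.19 = 18.94 pp.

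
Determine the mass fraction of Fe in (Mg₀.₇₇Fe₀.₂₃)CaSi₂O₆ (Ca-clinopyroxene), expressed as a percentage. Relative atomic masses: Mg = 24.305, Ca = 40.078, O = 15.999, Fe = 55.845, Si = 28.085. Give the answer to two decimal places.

Molar mass of (Mg₀.₇₇Fe₀.₂₃)CaSi₂O₆: 0.77×24.305 + 0.23×55.845 + 1×40.078 + 2×28.085 + 6×15.999 = 223.801 g/mol.
Mass of Fe per formula unit: 0.23 × 55.845 = 12.844 g.
Weight fraction Fe = 12.844 / 223.801 = 0.0574.

5.74 wt%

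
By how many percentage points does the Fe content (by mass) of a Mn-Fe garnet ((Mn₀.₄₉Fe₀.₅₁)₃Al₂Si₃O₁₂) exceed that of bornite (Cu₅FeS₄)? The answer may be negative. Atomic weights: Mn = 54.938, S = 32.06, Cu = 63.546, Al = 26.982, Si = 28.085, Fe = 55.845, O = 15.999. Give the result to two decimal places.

Fe in (Mn₀.₄₉Fe₀.₅₁)₃Al₂Si₃O₁₂: molar mass 496.409 g/mol; 1.53×55.845 = 85.443 g → 17.21 wt%.
Fe in Cu₅FeS₄: molar mass 501.815 g/mol; 1×55.845 = 55.845 g → 11.13 wt%.
Difference = 17.21 − 11.13 = 6.08 percentage points.

6.08 percentage points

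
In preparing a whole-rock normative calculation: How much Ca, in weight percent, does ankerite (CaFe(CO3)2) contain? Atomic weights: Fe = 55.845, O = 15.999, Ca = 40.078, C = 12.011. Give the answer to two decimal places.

18.56 weight percent

M(CaFe(CO3)2) = 215.939 g/mol.
Ca contributes 1 × 40.078 = 40.078 g per mole.
40.078/215.939 = 0.1856 → 18.56%.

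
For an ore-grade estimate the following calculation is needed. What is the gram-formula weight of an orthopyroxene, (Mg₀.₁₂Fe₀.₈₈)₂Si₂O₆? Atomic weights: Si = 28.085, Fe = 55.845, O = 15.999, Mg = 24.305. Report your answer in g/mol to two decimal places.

256.28 g/mol

Mg: 0.24 × 24.305 = 5.8332
Fe: 1.76 × 55.845 = 98.2872
Si: 2 × 28.085 = 56.1700
O: 6 × 15.999 = 95.9940
Summing the contributions gives the formula mass.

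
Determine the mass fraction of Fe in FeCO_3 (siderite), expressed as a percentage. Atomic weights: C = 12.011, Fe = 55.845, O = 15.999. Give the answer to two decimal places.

M(FeCO_3) = 115.853 g/mol.
Fe contributes 1 × 55.845 = 55.845 g per mole.
55.845/115.853 = 0.4820 → 48.20%.

48.20 mass %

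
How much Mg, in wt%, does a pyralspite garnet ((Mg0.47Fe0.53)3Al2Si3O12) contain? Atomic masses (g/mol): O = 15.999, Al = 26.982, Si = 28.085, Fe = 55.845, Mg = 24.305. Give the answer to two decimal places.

7.56 wt%

M((Mg0.47Fe0.53)3Al2Si3O12) = 453.271 g/mol.
Mg contributes 1.41 × 24.305 = 34.270 g per mole.
34.270/453.271 = 0.0756 → 7.56%.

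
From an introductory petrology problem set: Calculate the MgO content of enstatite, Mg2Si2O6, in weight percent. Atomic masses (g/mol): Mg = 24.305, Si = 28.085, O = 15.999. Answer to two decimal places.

M(Mg2Si2O6) = 200.774 g/mol; M(MgO) = 40.304 g/mol.
Moles MgO per formula unit = 2 Mg ÷ 1 = 2.0000.
MgO fraction = (2.0000 × 40.304) / 200.774 = 80.608/200.774 = 0.4015.

40.15 wt%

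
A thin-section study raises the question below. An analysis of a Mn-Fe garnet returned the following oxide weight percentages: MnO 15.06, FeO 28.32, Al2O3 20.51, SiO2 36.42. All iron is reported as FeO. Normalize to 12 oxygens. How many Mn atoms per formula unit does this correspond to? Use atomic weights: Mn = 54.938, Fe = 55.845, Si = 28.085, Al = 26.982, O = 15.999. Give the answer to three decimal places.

1.052 Mn apfu

15.06 wt% MnO ÷ 70.937 g/mol = 0.21230 mol, giving 0.21230 Mn and 0.21230 O.
28.32 wt% FeO ÷ 71.844 g/mol = 0.39419 mol, giving 0.39419 Fe and 0.39419 O.
20.51 wt% Al2O3 ÷ 101.961 g/mol = 0.20116 mol, giving 0.40232 Al and 0.60348 O.
36.42 wt% SiO2 ÷ 60.083 g/mol = 0.60616 mol, giving 0.60616 Si and 1.21232 O.
Oxygen sums to 2.42229; scaling by 12/2.42229 = 4.95399 puts the formula on 12 O.
Mn: 0.21230 × 4.95399 = 1.052 atoms per formula unit.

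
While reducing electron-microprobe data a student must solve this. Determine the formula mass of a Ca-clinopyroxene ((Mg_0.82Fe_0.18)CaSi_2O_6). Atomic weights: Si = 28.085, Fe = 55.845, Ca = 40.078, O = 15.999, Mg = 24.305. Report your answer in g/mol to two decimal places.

222.22 g/mol

Mg: 0.82 × 24.305 = 19.9301
Fe: 0.18 × 55.845 = 10.0521
Ca: 1 × 40.078 = 40.0780
Si: 2 × 28.085 = 56.1700
O: 6 × 15.999 = 95.9940
Summing the contributions gives the formula mass.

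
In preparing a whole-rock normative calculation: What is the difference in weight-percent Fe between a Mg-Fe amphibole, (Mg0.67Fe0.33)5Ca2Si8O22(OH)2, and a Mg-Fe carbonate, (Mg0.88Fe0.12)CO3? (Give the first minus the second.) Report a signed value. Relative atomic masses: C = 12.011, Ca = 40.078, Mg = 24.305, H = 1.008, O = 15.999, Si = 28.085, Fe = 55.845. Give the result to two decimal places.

3.05 percentage points

Fe in (Mg0.67Fe0.33)5Ca2Si8O22(OH)2: molar mass 864.394 g/mol; 1.65×55.845 = 92.144 g → 10.66 wt%.
Fe in (Mg0.88Fe0.12)CO3: molar mass 88.098 g/mol; 0.12×55.845 = 6.701 g → 7.61 wt%.
Difference = 10.66 − 7.61 = 3.05 percentage points.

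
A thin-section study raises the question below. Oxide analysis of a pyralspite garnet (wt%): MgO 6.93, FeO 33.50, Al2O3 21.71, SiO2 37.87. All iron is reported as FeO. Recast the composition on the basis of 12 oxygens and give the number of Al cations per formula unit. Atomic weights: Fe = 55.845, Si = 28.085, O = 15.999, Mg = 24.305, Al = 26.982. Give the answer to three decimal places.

2.014 Al apfu

6.93 wt% MgO ÷ 40.304 g/mol = 0.17194 mol, giving 0.17194 Mg and 0.17194 O.
33.50 wt% FeO ÷ 71.844 g/mol = 0.46629 mol, giving 0.46629 Fe and 0.46629 O.
21.71 wt% Al2O3 ÷ 101.961 g/mol = 0.21292 mol, giving 0.42584 Al and 0.63876 O.
37.87 wt% SiO2 ÷ 60.083 g/mol = 0.63029 mol, giving 0.63029 Si and 1.26058 O.
Oxygen sums to 2.53757; scaling by 12/2.53757 = 4.72893 puts the formula on 12 O.
Al: 0.42584 × 4.72893 = 2.014 atoms per formula unit.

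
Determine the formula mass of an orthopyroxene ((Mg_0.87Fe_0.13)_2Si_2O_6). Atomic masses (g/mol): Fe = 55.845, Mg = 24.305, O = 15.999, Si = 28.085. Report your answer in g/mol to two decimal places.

M = 1.74·24.305 + 0.26·55.845 + 2·28.085 + 6·15.999

208.97 g/mol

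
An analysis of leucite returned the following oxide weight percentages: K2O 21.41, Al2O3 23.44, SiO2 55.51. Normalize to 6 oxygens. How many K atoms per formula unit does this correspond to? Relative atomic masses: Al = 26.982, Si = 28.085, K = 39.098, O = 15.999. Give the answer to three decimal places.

K2O (M=94.195): mol = 0.22729; K = 0.45458, O = 0.22729.
Al2O3 (M=101.961): mol = 0.22989; Al = 0.45978, O = 0.68967.
SiO2 (M=60.083): mol = 0.92389; Si = 0.92389, O = 1.84778.
ΣO = 2.76474; factor = 6/ΣO = 2.17019.
K apfu = 0.45458 × 2.17019 = 0.987.

0.987 K apfu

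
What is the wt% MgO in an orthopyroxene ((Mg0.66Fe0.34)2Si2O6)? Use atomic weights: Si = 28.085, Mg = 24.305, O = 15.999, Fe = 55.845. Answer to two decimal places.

23.94 wt%

M((Mg0.66Fe0.34)2Si2O6) = 222.221 g/mol; M(MgO) = 40.304 g/mol.
Moles MgO per formula unit = 1.32 Mg ÷ 1 = 1.3200.
MgO fraction = (1.3200 × 40.304) / 222.221 = 53.201/222.221 = 0.2394.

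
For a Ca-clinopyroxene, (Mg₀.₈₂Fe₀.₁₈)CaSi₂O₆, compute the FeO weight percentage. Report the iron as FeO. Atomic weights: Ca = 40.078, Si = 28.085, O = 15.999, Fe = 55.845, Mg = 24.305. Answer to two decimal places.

5.82 wt%

Molar mass of (Mg₀.₈₂Fe₀.₁₈)CaSi₂O₆ = 0.82×24.305 + 0.18×55.845 + 1×40.078 + 2×28.085 + 6×15.999 = 222.224 g/mol.
Each formula unit contains 0.18 Fe, equivalent to 0.18/1 = 0.1800 mol FeO.
M(FeO) = 1×55.845 + 1×15.999 = 71.844 g/mol.
Mass of FeO per formula unit = 0.1800 × 71.844 = 12.932 g.
FeO wt% = 12.932 / 222.224 × 100 = 5.82%.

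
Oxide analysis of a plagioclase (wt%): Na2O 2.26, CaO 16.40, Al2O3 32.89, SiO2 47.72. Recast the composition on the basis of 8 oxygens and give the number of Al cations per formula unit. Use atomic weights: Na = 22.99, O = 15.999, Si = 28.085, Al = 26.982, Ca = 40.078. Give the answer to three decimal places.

Na2O: 2.26/61.979 = 0.03646 mol → 0.07292 mol Na, 0.03646 mol O.
CaO: 16.40/56.077 = 0.29246 mol → 0.29246 mol Ca, 0.29246 mol O.
Al2O3: 32.89/101.961 = 0.32257 mol → 0.64514 mol Al, 0.96771 mol O.
SiO2: 47.72/60.083 = 0.79423 mol → 0.79423 mol Si, 1.58846 mol O.
Total oxygen = 2.88509 mol. Normalization factor = 8/2.88509 = 2.77288.
Al per 8 O = 0.64514 × 2.77288 = 1.789.

1.789 Al apfu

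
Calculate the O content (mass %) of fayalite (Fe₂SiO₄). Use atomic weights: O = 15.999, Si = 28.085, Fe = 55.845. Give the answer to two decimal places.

Formula mass = 2*55.845 + 1*28.085 + 4*15.999 = 203.771 g/mol, of which 63.996 g is O.
So O makes up 63.996/203.771 = 0.3141 of the mass, i.e. 31.41%.

31.41 mass %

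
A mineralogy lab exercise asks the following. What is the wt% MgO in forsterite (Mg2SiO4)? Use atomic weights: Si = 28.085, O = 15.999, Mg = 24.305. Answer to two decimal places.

57.29 wt%

M(Mg2SiO4) = 140.691 g/mol; M(MgO) = 40.304 g/mol.
Moles MgO per formula unit = 2 Mg ÷ 1 = 2.0000.
MgO fraction = (2.0000 × 40.304) / 140.691 = 80.608/140.691 = 0.5729.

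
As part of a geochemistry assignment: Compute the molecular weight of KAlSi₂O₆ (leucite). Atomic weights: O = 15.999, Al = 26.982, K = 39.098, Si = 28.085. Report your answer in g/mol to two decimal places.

K: 1 × 39.098 = 39.0980
Al: 1 × 26.982 = 26.9820
Si: 2 × 28.085 = 56.1700
O: 6 × 15.999 = 95.9940
Summing the contributions gives the formula mass.

218.24 g/mol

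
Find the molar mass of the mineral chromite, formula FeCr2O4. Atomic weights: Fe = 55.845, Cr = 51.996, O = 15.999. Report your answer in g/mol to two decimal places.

M = 1×55.845 + 2×51.996 + 4×15.999

223.83 g/mol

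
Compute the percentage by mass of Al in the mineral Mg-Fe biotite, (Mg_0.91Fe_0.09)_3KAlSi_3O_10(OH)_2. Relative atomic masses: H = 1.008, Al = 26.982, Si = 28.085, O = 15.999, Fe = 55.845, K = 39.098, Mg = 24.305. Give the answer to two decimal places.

6.34 mass %

Molar mass of (Mg_0.91Fe_0.09)_3KAlSi_3O_10(OH)_2: 2.73·24.305 + 0.27·55.845 + 1·39.098 + 1·26.982 + 3·28.085 + 12·15.999 + 2·1.008 = 425.770 g/mol.
Mass of Al per formula unit: 1 × 26.982 = 26.982 g.
Weight fraction Al = 26.982 / 425.770 = 0.0634.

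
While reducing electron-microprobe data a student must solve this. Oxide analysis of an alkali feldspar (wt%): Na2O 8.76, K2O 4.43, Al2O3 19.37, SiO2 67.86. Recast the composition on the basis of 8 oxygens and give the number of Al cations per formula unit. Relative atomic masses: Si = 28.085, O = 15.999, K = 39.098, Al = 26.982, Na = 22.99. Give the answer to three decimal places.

Na2O: 8.76/61.979 = 0.14134 mol → 0.28268 mol Na, 0.14134 mol O.
K2O: 4.43/94.195 = 0.04703 mol → 0.09406 mol K, 0.04703 mol O.
Al2O3: 19.37/101.961 = 0.18997 mol → 0.37994 mol Al, 0.56991 mol O.
SiO2: 67.86/60.083 = 1.12944 mol → 1.12944 mol Si, 2.25888 mol O.
Total oxygen = 3.01716 mol. Normalization factor = 8/3.01716 = 2.65150.
Al per 8 O = 0.37994 × 2.65150 = 1.007.

1.007 Al apfu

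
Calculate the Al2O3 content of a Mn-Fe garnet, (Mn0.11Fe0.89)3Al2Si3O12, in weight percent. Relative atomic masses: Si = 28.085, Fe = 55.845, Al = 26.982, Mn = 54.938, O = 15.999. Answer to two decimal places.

Formula mass = 497.443 g/mol.
2 Al → 1.0000 mol Al2O3 per formula unit; M(Al2O3) = 101.961, so Al2O3 mass = 101.961 g.
101.961/497.443 × 100 = 20.50 wt%.

20.50 wt%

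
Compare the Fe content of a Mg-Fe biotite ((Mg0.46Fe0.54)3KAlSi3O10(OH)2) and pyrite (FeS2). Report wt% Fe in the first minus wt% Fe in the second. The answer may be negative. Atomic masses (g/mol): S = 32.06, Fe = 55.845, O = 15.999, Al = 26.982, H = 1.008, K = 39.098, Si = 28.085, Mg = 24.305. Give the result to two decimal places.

-27.23 percentage points

Fe in (Mg0.46Fe0.54)3KAlSi3O10(OH)2: molar mass 468.349 g/mol; 1.62×55.845 = 90.469 g → 19.32 wt%.
Fe in FeS2: molar mass 119.965 g/mol; 1×55.845 = 55.845 g → 46.55 wt%.
Difference = 19.32 − 46.55 = -27.23 percentage points.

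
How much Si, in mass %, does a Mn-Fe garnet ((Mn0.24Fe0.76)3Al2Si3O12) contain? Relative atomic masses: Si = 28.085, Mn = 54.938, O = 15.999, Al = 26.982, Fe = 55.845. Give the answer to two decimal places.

M((Mn0.24Fe0.76)3Al2Si3O12) = 497.089 g/mol.
Si contributes 3 × 28.085 = 84.255 g per mole.
84.255/497.089 = 0.1695 → 16.95%.

16.95 mass %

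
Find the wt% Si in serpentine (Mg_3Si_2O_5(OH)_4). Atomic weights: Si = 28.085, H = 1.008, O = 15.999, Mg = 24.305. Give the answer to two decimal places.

20.27 mass %

M(Mg_3Si_2O_5(OH)_4) = 277.108 g/mol.
Si contributes 2 × 28.085 = 56.170 g per mole.
56.170/277.108 = 0.2027 → 20.27%.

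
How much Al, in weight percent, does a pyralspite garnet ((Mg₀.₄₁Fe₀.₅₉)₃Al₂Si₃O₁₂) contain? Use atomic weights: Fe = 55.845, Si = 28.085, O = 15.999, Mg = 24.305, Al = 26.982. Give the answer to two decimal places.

Molar mass of (Mg₀.₄₁Fe₀.₅₉)₃Al₂Si₃O₁₂: 1.23×24.305 + 1.77×55.845 + 2×26.982 + 3×28.085 + 12×15.999 = 458.948 g/mol.
Mass of Al per formula unit: 2 × 26.982 = 53.964 g.
Weight fraction Al = 53.964 / 458.948 = 0.1176.

11.76 weight percent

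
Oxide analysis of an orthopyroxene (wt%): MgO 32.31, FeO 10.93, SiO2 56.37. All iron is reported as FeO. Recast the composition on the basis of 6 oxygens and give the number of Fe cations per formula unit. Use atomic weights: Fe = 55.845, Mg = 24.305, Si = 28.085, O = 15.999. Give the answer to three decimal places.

0.323 Fe apfu

MgO (M=40.304): mol = 0.80166; Mg = 0.80166, O = 0.80166.
FeO (M=71.844): mol = 0.15214; Fe = 0.15214, O = 0.15214.
SiO2 (M=60.083): mol = 0.93820; Si = 0.93820, O = 1.87640.
ΣO = 2.83020; factor = 6/ΣO = 2.11999.
Fe apfu = 0.15214 × 2.11999 = 0.323.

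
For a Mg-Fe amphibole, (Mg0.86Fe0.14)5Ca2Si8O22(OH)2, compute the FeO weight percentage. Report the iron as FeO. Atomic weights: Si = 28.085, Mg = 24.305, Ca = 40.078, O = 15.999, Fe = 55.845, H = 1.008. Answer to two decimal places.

6.03 wt%

Molar mass of (Mg0.86Fe0.14)5Ca2Si8O22(OH)2 = 4.30·24.305 + 0.70·55.845 + 2·40.078 + 8·28.085 + 24·15.999 + 2·1.008 = 834.431 g/mol.
Each formula unit contains 0.70 Fe, equivalent to 0.70/1 = 0.7000 mol FeO.
M(FeO) = 1×55.845 + 1×15.999 = 71.844 g/mol.
Mass of FeO per formula unit = 0.7000 × 71.844 = 50.291 g.
FeO wt% = 50.291 / 834.431 × 100 = 6.03%.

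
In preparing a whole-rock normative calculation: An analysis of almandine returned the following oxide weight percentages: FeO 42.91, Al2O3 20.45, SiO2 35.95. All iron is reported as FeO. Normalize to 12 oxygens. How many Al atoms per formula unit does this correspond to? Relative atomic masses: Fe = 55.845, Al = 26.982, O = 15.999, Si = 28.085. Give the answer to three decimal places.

FeO: 42.91/71.844 = 0.59727 mol → 0.59727 mol Fe, 0.59727 mol O.
Al2O3: 20.45/101.961 = 0.20057 mol → 0.40114 mol Al, 0.60171 mol O.
SiO2: 35.95/60.083 = 0.59834 mol → 0.59834 mol Si, 1.19668 mol O.
Total oxygen = 2.39566 mol. Normalization factor = 12/2.39566 = 5.00906.
Al per 12 O = 0.40114 × 5.00906 = 2.009.

2.009 Al apfu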